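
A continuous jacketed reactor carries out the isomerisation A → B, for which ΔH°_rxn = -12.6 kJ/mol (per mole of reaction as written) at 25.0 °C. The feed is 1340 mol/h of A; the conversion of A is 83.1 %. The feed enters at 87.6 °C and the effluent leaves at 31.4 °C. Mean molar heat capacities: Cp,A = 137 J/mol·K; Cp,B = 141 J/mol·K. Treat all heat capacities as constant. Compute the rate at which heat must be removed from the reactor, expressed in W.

Extent of reaction ξ = 0.831 × 1340 = 1113.5 mol/h
Reaction term: ξ·ΔH°_rxn = 1113.5 × -12.6 = -14031 kJ/h
Sensible, feed 87.6→25 °C: -11492 kJ/h
Outlet flows (mol/h): A 226.46, B 1113.5
Sensible, products 25→31.4 °C: 1203.4 kJ/h
Q = ΔH = -24319 kJ/h = -6.7554 kW
Heat removed = 6755.4 W

Q_out = 6760 W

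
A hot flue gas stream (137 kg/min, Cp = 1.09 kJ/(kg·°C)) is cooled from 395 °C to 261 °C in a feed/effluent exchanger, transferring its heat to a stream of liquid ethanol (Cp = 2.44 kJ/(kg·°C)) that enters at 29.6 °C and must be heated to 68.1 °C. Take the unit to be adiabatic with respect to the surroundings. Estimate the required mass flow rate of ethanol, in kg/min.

Heat released by hot stream: Q = 137 × 1.09 × (395 − 261) = 20010 kJ/min
Energy balance on cold side (adiabatic exchanger): Q = ṁ_c·Cp_c·(T_c,out − T_c,in)
ṁ_c = 20010 / [2.44 × (68.1 − 29.6)] = 213.01 kg/min

ṁ_c = 213 kg/min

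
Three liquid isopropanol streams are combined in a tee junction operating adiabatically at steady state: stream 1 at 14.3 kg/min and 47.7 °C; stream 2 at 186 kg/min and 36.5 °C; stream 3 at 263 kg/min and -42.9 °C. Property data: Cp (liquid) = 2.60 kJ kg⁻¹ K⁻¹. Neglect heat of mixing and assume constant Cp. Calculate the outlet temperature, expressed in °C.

No heat crosses the boundary, so H_out = H_in.
T_out = Σ ṁᵢCp,ᵢTᵢ / Σ ṁᵢCp,ᵢ
      = -9910.1 / 1204.6 = -8.227 °C

T_out = -8.23 °C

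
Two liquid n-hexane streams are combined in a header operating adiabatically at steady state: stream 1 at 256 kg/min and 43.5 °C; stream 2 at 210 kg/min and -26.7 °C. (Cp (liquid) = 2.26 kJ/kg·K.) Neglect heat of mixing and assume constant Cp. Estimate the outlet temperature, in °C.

Adiabatic, steady state ⇒ Σ ṁᵢCp,ᵢ(T_out − Tᵢ) = 0
Σ ṁᵢCp,ᵢTᵢ = 256×2.26×43.5 + 210×2.26×-26.7 = 12496
Σ ṁᵢCp,ᵢ = 256×2.26 + 210×2.26 = 1053.2
T_out = 12496 / 1053.2 = 11.865 °C

T_out = 11.9 °C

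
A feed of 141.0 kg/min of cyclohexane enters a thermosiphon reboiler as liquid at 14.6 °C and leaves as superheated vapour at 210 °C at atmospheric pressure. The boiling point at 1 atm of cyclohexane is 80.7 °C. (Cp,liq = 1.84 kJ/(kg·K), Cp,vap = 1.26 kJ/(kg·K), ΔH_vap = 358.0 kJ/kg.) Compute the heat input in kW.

Q = 1510 kW

liquid 14.6→80.7 °C: 121.62 kJ/kg
vaporisation at 80.7 °C: 358 kJ/kg
vapour 80.7→210 °C: 162.92 kJ/kg
Δh = 121.62 + 358 + 162.92 = 642.54 kJ/kg
Q = ṁ·Δh = 141.0 kg/min × 642.54 kJ/kg = 90598 kJ/min
|Q| = 1510 kW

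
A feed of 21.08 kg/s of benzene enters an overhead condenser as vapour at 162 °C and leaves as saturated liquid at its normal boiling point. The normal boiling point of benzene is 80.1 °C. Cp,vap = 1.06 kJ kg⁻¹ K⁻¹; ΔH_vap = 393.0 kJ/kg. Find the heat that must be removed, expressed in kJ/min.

Q_c = 607000 kJ/min

vapour 162→80.1 °C: -86.814 kJ/kg
condensation at 80.1 °C: -393 kJ/kg
Δh = -86.814 + -393 = -479.81 kJ/kg
Q = ṁ·Δh = 21.08 kg/s × -479.81 kJ/kg = -10114 kJ/s
|Q| = 10114 kW = 606870 kJ/min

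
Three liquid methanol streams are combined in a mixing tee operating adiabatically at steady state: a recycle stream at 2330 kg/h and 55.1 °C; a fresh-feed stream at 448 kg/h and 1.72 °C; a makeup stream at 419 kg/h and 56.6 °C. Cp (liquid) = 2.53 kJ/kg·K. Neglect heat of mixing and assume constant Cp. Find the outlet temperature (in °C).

Adiabatic, steady state ⇒ Σ ṁᵢCp,ᵢ(T_out − Tᵢ) = 0
Σ ṁᵢCp,ᵢTᵢ = 2330×2.53×55.1 + 448×2.53×1.72 + 419×2.53×56.6 = 386760
Σ ṁᵢCp,ᵢ = 2330×2.53 + 448×2.53 + 419×2.53 = 8088.4
T_out = 386760 / 8088.4 = 47.816 °C

T_out = 47.8 °C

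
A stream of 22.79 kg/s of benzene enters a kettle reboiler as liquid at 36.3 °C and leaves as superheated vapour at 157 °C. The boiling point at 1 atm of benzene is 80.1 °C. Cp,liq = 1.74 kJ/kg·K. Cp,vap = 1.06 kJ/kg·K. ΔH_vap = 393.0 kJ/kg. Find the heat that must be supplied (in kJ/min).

Q = 753000 kJ/min

liquid 36.3→80.1 °C: 76.212 kJ/kg
vaporisation at 80.1 °C: 393 kJ/kg
vapour 80.1→157 °C: 81.514 kJ/kg
Δh = 76.212 + 393 + 81.514 = 550.73 kJ/kg
Q = ṁ·Δh = 22.79 kg/s × 550.73 kJ/kg = 12551 kJ/s
|Q| = 12551 kW = 753060 kJ/min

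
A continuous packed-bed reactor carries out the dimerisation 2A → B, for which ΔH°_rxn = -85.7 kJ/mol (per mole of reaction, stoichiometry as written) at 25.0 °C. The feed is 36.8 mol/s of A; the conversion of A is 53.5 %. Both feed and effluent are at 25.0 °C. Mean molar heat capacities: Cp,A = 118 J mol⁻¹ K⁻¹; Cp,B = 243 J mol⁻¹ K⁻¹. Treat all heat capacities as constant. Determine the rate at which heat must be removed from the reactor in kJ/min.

Q_out = 50600 kJ/min

Extent of reaction ξ = 0.535 × 36.8 / 2 = 9.844 mol/s
Reaction term: ξ·ΔH°_rxn = 9.844 × -85.7 = -843.63 kJ/s
Q = ΔH = -843.63 kJ/s = -843.63 kW
Heat removed = 50618 kJ/min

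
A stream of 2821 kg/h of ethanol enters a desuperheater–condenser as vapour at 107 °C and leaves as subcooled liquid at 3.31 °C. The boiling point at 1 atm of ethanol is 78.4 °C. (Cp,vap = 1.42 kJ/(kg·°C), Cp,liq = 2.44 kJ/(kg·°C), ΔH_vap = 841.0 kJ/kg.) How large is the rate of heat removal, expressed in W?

Q_c = 834000 W

vapour 107→78.4 °C: -40.612 kJ/kg
condensation at 78.4 °C: -841 kJ/kg
liquid 78.4→3.31 °C: -183.22 kJ/kg
Δh = -40.612 + -841 + -183.22 = -1064.8 kJ/kg
Q = ṁ·Δh = 2821 kg/h × -1064.8 kJ/kg = -3.0039e+06 kJ/h
|Q| = 834.41 kW = 834410 W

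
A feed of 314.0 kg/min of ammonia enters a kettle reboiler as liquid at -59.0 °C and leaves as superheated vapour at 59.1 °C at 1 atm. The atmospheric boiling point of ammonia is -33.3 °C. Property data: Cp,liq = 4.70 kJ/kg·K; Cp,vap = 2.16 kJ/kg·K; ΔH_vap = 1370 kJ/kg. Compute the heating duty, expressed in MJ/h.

Q = 31800 MJ/h

liquid -59.0→-33.3 °C: 120.79 kJ/kg
vaporisation at -33.3 °C: 1370 kJ/kg
vapour -33.3→59.1 °C: 199.58 kJ/kg
Δh = 120.79 + 1370 + 199.58 = 1690.4 kJ/kg
Q = ṁ·Δh = 314.0 kg/min × 1690.4 kJ/kg = 530780 kJ/min
|Q| = 8846.3 kW = 31847 MJ/h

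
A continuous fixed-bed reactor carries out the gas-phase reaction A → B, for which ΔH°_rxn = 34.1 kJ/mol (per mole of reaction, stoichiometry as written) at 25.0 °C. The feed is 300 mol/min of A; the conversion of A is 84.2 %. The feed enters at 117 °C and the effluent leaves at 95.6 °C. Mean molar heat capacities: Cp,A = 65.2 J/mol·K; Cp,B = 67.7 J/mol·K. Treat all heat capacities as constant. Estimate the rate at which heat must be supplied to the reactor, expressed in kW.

Extent of reaction ξ = 0.842 × 300 = 252.6 mol/min
Reaction term: ξ·ΔH°_rxn = 252.6 × 34.1 = 8613.7 kJ/min
Sensible, feed 117→25 °C: -1799.5 kJ/min
Outlet flows (mol/min): A 47.4, B 252.6
Sensible, products 25→95.6 °C: 1425.5 kJ/min
Q = ΔH = 8239.7 kJ/min = 137.33 kW
Heat supplied = 137.33 kW

Q_in = 137 kW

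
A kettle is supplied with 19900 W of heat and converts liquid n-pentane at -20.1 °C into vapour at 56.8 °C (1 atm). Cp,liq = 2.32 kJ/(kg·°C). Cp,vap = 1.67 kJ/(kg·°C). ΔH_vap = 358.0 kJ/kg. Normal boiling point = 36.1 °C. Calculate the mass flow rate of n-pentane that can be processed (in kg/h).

ṁ = 137 kg/h

Δh = 2.32×(36.1−-20.1) + 358.0 + 1.67×(56.8−36.1) = 522.95 kJ/kg
Q = 19900 W = 19.9 kJ/s = 71640 kJ/h
ṁ = Q/Δh = 71640 / 522.95 = 136.99 kg/h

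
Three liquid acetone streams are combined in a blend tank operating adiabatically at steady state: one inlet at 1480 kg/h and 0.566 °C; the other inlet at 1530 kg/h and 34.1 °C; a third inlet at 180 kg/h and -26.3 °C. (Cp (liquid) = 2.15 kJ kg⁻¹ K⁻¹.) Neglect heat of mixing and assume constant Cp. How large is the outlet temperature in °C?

T_out = 15.1 °C

Adiabatic, steady state ⇒ Σ ṁᵢCp,ᵢ(T_out − Tᵢ) = 0
T_out = Σ ṁᵢCp,ᵢTᵢ / Σ ṁᵢCp,ᵢ
      = 103790 / 6858.5 = 15.134 °C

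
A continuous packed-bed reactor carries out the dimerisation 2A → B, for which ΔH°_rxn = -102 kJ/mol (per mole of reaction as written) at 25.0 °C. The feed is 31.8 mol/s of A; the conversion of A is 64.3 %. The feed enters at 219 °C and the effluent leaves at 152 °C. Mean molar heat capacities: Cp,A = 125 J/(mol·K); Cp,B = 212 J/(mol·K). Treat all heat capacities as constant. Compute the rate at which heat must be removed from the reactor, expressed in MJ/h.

Extent of reaction ξ = 0.643 × 31.8 / 2 = 10.224 mol/s
Reaction term: ξ·ΔH°_rxn = 10.224 × -102 = -1042.8 kJ/s
Sensible, feed 219→25 °C: -771.15 kJ/s
Outlet flows (mol/s): A 11.353, B 10.224
Sensible, products 25→152 °C: 455.49 kJ/s
Q = ΔH = -1358.5 kJ/s = -1358.5 kW
Heat removed = 4890.5 MJ/h

Q_out = 4890 MJ/h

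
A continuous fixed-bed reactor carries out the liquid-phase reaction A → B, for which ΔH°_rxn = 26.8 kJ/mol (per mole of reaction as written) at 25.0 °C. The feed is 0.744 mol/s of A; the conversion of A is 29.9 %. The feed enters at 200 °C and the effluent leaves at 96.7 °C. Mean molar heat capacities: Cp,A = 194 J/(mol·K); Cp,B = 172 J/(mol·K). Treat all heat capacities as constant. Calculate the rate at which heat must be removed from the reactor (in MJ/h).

Extent of reaction ξ = 0.299 × 0.744 = 0.22246 mol/s
Reaction term: ξ·ΔH°_rxn = 0.22246 × 26.8 = 5.9618 kJ/s
Sensible, feed 200→25 °C: -25.259 kJ/s
Outlet flows (mol/s): A 0.52154, B 0.22246
Sensible, products 25→96.7 °C: 9.998 kJ/s
Q = ΔH = -9.299 kJ/s = -9.299 kW
Heat removed = 33.476 MJ/h

Q_out = 33.5 MJ/h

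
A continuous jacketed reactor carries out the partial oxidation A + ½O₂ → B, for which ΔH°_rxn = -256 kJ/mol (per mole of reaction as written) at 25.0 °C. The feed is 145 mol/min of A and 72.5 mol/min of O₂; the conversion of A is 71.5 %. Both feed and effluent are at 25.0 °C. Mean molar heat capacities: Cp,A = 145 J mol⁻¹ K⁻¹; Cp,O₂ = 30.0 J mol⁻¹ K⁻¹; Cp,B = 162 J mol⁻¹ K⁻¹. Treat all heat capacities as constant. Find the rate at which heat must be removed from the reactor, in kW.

Extent of reaction ξ = 0.715 × 145 = 103.67 mol/min
Reaction term: ξ·ΔH°_rxn = 103.67 × -256 = -26541 kJ/min
Q = ΔH = -26541 kJ/min = -442.35 kW
Heat removed = 442.35 kW

Q_out = 442 kW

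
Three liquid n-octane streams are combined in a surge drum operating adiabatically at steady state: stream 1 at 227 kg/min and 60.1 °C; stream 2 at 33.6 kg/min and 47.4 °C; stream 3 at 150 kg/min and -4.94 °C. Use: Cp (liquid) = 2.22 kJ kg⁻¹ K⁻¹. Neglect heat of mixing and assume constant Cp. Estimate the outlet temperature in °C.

T_out = 35.3 °C

Adiabatic, steady state ⇒ Σ ṁᵢCp,ᵢ(T_out − Tᵢ) = 0
Σ ṁᵢCp,ᵢTᵢ = 227×2.22×60.1 + 33.6×2.22×47.4 + 150×2.22×-4.94 = 32177
Σ ṁᵢCp,ᵢ = 227×2.22 + 33.6×2.22 + 150×2.22 = 911.53
T_out = 32177 / 911.53 = 35.3 °C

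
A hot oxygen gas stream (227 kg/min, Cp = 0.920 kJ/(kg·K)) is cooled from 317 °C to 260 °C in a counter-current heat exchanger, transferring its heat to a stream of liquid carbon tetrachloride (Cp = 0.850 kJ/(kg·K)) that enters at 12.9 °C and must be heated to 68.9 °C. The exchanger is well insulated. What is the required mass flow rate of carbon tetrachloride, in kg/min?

Heat released by hot stream: Q = 227 × 0.920 × (317 − 260) = 11904 kJ/min
Energy balance on cold side (adiabatic exchanger): Q = ṁ_c·Cp_c·(T_c,out − T_c,in)
ṁ_c = 11904 / [0.850 × (68.9 − 12.9)] = 250.08 kg/min

ṁ_c = 250 kg/min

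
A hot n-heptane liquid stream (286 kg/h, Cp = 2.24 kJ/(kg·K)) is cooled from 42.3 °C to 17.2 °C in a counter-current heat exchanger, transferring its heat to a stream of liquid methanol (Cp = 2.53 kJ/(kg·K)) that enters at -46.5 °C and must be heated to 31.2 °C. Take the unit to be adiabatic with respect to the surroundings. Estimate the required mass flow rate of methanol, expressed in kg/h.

Heat released by hot stream: Q = 286 × 2.24 × (42.3 − 17.2) = 16080 kJ/h
Energy balance on cold side (adiabatic exchanger): Q = ṁ_c·Cp_c·(T_c,out − T_c,in)
ṁ_c = 16080 / [2.53 × (31.2 − -46.5)] = 81.799 kg/h

ṁ_c = 81.8 kg/h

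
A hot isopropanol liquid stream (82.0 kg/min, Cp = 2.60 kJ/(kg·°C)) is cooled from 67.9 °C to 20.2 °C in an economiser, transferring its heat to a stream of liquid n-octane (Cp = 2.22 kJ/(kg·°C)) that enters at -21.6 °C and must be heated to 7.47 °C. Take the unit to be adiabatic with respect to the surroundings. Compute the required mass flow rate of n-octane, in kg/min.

ṁ_c = 158 kg/min

Heat released by hot stream: Q = 82.0 × 2.60 × (67.9 − 20.2) = 10170 kJ/min
Energy balance on cold side (adiabatic exchanger): Q = ṁ_c·Cp_c·(T_c,out − T_c,in)
ṁ_c = 10170 / [2.22 × (7.47 − -21.6)] = 157.58 kg/min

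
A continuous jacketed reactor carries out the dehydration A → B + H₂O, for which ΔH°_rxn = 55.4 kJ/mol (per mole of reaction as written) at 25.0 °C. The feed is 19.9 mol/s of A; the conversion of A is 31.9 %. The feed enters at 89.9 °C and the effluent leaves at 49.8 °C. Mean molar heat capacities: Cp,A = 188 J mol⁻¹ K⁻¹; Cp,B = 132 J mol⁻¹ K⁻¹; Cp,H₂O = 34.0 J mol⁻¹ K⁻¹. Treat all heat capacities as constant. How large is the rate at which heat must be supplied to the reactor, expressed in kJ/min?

Extent of reaction ξ = 0.319 × 19.9 = 6.3481 mol/s
Reaction term: ξ·ΔH°_rxn = 6.3481 × 55.4 = 351.68 kJ/s
Sensible, feed 89.9→25 °C: -242.8 kJ/s
Outlet flows (mol/s): A 13.552, B 6.3481, H₂O 6.3481
Sensible, products 25→49.8 °C: 89.318 kJ/s
Q = ΔH = 198.2 kJ/s = 198.2 kW
Heat supplied = 11892 kJ/min

Q_in = 11900 kJ/min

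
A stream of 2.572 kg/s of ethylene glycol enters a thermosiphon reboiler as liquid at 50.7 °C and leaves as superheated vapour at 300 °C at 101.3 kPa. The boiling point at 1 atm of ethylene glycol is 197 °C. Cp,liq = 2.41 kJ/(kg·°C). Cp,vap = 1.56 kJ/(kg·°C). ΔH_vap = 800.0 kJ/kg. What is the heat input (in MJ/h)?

Q = 12200 MJ/h

liquid 50.7→197 °C: 352.58 kJ/kg
vaporisation at 197 °C: 800 kJ/kg
vapour 197→300 °C: 160.68 kJ/kg
Δh = 352.58 + 800 + 160.68 = 1313.3 kJ/kg
Q = ṁ·Δh = 2.572 kg/s × 1313.3 kJ/kg = 3377.7 kJ/s
|Q| = 3377.7 kW = 12160 MJ/h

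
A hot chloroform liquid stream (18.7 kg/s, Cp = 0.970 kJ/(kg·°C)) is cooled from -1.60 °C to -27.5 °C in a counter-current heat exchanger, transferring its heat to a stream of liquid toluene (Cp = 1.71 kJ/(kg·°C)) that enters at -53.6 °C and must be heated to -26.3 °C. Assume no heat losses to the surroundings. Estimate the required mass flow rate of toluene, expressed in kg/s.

Heat released by hot stream: Q = 18.7 × 0.970 × (-1.60 − -27.5) = 469.8 kJ/s
Energy balance on cold side (adiabatic exchanger): Q = ṁ_c·Cp_c·(T_c,out − T_c,in)
ṁ_c = 469.8 / [1.71 × (-26.3 − -53.6)] = 10.064 kg/s

ṁ_c = 10.1 kg/s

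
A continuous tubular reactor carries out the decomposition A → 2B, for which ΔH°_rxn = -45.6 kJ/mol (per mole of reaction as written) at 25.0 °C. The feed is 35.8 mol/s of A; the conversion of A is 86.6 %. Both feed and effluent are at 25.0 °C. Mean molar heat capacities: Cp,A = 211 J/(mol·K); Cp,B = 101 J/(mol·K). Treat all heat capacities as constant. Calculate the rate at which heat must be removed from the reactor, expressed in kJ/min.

Extent of reaction ξ = 0.866 × 35.8 = 31.003 mol/s
Reaction term: ξ·ΔH°_rxn = 31.003 × -45.6 = -1413.7 kJ/s
Q = ΔH = -1413.7 kJ/s = -1413.7 kW
Heat removed = 84824 kJ/min

Q_out = 84800 kJ/min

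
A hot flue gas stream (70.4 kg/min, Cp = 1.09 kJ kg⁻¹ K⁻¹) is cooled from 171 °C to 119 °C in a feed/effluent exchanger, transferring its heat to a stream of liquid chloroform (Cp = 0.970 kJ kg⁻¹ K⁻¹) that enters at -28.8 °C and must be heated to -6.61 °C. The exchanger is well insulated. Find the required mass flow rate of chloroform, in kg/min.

ṁ_c = 185 kg/min

Heat released by hot stream: Q = 70.4 × 1.09 × (171 − 119) = 3990.3 kJ/min
Energy balance on cold side (adiabatic exchanger): Q = ṁ_c·Cp_c·(T_c,out − T_c,in)
ṁ_c = 3990.3 / [0.970 × (-6.61 − -28.8)] = 185.38 kg/min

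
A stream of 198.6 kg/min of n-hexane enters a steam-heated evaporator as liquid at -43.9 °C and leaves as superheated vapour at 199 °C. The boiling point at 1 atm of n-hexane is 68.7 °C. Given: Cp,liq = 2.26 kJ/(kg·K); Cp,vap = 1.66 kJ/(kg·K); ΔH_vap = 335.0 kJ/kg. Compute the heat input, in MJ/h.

liquid -43.9→68.7 °C: 254.48 kJ/kg
vaporisation at 68.7 °C: 335 kJ/kg
vapour 68.7→199 °C: 216.3 kJ/kg
Δh = 254.48 + 335 + 216.3 = 805.77 kJ/kg
Q = ṁ·Δh = 198.6 kg/min × 805.77 kJ/kg = 160030 kJ/min
|Q| = 2667.1 kW = 9601.6 MJ/h

Q = 9600 MJ/h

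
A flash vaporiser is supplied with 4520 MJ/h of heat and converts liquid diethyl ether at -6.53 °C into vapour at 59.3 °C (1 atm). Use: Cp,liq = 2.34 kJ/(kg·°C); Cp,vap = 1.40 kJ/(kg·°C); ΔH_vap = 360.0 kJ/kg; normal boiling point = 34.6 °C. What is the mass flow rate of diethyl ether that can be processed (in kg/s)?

ṁ = 2.56 kg/s

Δh = 2.34×(34.6−-6.53) + 360.0 + 1.40×(59.3−34.6) = 490.82 kJ/kg
Q = 4520 MJ/h = 1255.6 kJ/s = 1255.6 kJ/s
ṁ = Q/Δh = 1255.6 / 490.82 = 2.5581 kg/s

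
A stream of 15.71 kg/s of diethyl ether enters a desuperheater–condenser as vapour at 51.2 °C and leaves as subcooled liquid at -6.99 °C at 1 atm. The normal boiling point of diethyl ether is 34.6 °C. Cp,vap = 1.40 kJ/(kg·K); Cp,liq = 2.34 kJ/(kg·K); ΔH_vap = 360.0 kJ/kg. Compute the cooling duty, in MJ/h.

vapour 51.2→34.6 °C: -23.24 kJ/kg
condensation at 34.6 °C: -360 kJ/kg
liquid 34.6→-6.99 °C: -97.321 kJ/kg
Δh = -23.24 + -360 + -97.321 = -480.56 kJ/kg
Q = ṁ·Δh = 15.71 kg/s × -480.56 kJ/kg = -7549.6 kJ/s
|Q| = 7549.6 kW = 27179 MJ/h

Q_c = 27200 MJ/h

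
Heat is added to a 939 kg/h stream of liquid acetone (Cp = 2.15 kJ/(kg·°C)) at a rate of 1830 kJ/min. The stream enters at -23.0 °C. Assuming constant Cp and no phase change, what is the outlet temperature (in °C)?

T_out = 31.4 °C

Q = 1830 kJ/min = 109800 kJ/h
ΔT = Q/(ṁ·Cp) = 109800/(939×2.15) = 54.387 K
T_out = -23.0 + 54.387 = 31.387 °C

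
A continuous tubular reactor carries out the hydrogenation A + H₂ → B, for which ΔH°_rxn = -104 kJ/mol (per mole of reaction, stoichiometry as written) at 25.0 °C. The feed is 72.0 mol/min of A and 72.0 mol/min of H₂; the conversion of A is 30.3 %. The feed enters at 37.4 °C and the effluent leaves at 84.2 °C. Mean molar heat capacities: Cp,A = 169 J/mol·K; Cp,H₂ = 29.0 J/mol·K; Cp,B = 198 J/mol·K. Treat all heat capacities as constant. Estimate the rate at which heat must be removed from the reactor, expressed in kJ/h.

Extent of reaction ξ = 0.303 × 72.0 = 21.816 mol/min
Reaction term: ξ·ΔH°_rxn = 21.816 × -104 = -2268.9 kJ/min
Sensible, feed 37.4→25 °C: -176.77 kJ/min
Outlet flows (mol/min): A 50.184, H₂ 50.184, B 21.816
Sensible, products 25→84.2 °C: 843.96 kJ/min
Q = ΔH = -1601.7 kJ/min = -26.695 kW
Heat removed = 96101 kJ/h

Q_out = 96100 kJ/h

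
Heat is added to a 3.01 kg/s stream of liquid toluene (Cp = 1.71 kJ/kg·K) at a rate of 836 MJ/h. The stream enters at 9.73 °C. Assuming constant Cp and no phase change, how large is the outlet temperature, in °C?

T_out = 54.8 °C

Q = 836 MJ/h = 232.22 kJ/s
ΔT = Q/(ṁ·Cp) = 232.22/(3.01×1.71) = 45.117 K
T_out = 9.73 + 45.117 = 54.847 °C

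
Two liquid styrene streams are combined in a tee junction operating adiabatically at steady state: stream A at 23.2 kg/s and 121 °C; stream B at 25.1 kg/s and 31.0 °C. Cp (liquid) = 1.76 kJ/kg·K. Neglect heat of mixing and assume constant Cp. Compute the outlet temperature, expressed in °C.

Adiabatic, steady state ⇒ Σ ṁᵢCp,ᵢ(T_out − Tᵢ) = 0
T_out = Σ ṁᵢCp,ᵢTᵢ / Σ ṁᵢCp,ᵢ
      = 6310.1 / 85.008 = 74.23 °C

T_out = 74.2 °C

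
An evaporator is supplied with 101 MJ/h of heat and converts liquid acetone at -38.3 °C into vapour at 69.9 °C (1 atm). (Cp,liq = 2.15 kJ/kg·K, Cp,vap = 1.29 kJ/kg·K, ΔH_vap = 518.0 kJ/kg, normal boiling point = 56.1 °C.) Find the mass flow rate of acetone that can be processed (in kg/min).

ṁ = 2.28 kg/min

Δh = 2.15×(56.1−-38.3) + 518.0 + 1.29×(69.9−56.1) = 738.76 kJ/kg
Q = 101 MJ/h = 28.056 kJ/s = 1683.3 kJ/min
ṁ = Q/Δh = 1683.3 / 738.76 = 2.2786 kg/min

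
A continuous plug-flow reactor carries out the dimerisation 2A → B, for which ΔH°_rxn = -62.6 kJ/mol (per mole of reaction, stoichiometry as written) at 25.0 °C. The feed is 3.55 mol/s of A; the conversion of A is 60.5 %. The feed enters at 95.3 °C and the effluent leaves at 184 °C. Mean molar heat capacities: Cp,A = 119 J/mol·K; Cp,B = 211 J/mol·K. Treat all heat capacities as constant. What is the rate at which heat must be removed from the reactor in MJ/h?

Extent of reaction ξ = 0.605 × 3.55 / 2 = 1.0739 mol/s
Reaction term: ξ·ΔH°_rxn = 1.0739 × -62.6 = -67.225 kJ/s
Sensible, feed 95.3→25 °C: -29.698 kJ/s
Outlet flows (mol/s): A 1.4022, B 1.0739
Sensible, products 25→184 °C: 62.559 kJ/s
Q = ΔH = -34.363 kJ/s = -34.363 kW
Heat removed = 123.71 MJ/h

Q_out = 124 MJ/h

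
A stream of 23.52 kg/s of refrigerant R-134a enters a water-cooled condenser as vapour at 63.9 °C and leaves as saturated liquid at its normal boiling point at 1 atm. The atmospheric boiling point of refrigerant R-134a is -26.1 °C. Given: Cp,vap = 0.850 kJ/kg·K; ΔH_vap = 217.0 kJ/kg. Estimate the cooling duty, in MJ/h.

Q_c = 24900 MJ/h

vapour 63.9→-26.1 °C: -76.5 kJ/kg
condensation at -26.1 °C: -217 kJ/kg
Δh = -76.5 + -217 = -293.5 kJ/kg
Q = ṁ·Δh = 23.52 kg/s × -293.5 kJ/kg = -6903.1 kJ/s
|Q| = 6903.1 kW = 24851 MJ/h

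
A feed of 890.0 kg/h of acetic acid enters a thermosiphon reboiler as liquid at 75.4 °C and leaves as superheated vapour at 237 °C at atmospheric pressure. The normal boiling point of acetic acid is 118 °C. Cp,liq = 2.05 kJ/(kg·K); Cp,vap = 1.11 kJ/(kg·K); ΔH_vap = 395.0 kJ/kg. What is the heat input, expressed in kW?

liquid 75.4→118 °C: 87.33 kJ/kg
vaporisation at 118 °C: 395 kJ/kg
vapour 118→237 °C: 132.09 kJ/kg
Δh = 87.33 + 395 + 132.09 = 614.42 kJ/kg
Q = ṁ·Δh = 890.0 kg/h × 614.42 kJ/kg = 546830 kJ/h
|Q| = 151.9 kW

Q = 152 kW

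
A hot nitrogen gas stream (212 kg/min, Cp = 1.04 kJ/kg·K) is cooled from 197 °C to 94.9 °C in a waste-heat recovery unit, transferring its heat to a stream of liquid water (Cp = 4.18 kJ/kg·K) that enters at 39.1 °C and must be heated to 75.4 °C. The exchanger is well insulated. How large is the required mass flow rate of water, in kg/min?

Heat released by hot stream: Q = 212 × 1.04 × (197 − 94.9) = 22511 kJ/min
Energy balance on cold side (adiabatic exchanger): Q = ṁ_c·Cp_c·(T_c,out − T_c,in)
ṁ_c = 22511 / [4.18 × (75.4 − 39.1)] = 148.36 kg/min

ṁ_c = 148 kg/min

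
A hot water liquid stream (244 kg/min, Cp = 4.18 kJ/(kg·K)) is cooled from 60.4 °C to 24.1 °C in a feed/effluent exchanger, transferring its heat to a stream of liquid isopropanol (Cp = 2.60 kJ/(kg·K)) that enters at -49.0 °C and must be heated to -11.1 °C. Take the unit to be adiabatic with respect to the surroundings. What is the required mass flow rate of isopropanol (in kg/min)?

Heat released by hot stream: Q = 244 × 4.18 × (60.4 − 24.1) = 37023 kJ/min
Energy balance on cold side (adiabatic exchanger): Q = ṁ_c·Cp_c·(T_c,out − T_c,in)
ṁ_c = 37023 / [2.60 × (-11.1 − -49.0)] = 375.72 kg/min

ṁ_c = 376 kg/min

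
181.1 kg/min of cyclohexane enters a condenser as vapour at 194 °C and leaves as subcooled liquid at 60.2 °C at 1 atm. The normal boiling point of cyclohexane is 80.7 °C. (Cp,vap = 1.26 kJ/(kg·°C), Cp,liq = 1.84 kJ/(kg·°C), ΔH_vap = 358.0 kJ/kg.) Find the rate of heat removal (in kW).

Q_c = 1630 kW

vapour 194→80.7 °C: -142.76 kJ/kg
condensation at 80.7 °C: -358 kJ/kg
liquid 80.7→60.2 °C: -37.72 kJ/kg
Δh = -142.76 + -358 + -37.72 = -538.48 kJ/kg
Q = ṁ·Δh = 181.1 kg/min × -538.48 kJ/kg = -97518 kJ/min
|Q| = 1625.3 kW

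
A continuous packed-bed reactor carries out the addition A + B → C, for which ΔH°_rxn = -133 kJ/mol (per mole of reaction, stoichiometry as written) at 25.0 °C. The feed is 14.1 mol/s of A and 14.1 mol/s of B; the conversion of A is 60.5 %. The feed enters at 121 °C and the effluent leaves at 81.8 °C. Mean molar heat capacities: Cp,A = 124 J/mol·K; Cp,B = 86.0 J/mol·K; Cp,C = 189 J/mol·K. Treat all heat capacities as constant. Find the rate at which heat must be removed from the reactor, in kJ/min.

Q_out = 75600 kJ/min

Extent of reaction ξ = 0.605 × 14.1 = 8.5305 mol/s
Reaction term: ξ·ΔH°_rxn = 8.5305 × -133 = -1134.6 kJ/s
Sensible, feed 121→25 °C: -284.26 kJ/s
Outlet flows (mol/s): A 5.5695, B 5.5695, C 8.5305
Sensible, products 25→81.8 °C: 158.01 kJ/s
Q = ΔH = -1260.8 kJ/s = -1260.8 kW
Heat removed = 75648 kJ/min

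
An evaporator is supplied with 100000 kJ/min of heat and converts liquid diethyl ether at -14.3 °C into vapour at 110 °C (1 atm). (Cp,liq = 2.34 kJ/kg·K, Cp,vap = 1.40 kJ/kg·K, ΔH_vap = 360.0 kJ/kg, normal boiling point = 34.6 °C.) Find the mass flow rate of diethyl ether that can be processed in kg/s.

Δh = 2.34×(34.6−-14.3) + 360.0 + 1.40×(110−34.6) = 579.99 kJ/kg
Q = 100000 kJ/min = 1666.7 kJ/s = 1666.7 kJ/s
ṁ = Q/Δh = 1666.7 / 579.99 = 2.8736 kg/s

ṁ = 2.87 kg/s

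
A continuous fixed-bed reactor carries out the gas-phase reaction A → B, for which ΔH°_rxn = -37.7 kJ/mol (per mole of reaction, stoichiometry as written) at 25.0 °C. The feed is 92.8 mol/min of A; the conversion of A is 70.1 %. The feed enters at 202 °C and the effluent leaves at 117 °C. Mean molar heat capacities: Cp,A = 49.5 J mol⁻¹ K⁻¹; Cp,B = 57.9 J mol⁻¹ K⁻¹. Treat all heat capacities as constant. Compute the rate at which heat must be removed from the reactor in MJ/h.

Q_out = 168 MJ/h

Extent of reaction ξ = 0.701 × 92.8 = 65.053 mol/min
Reaction term: ξ·ΔH°_rxn = 65.053 × -37.7 = -2452.5 kJ/min
Sensible, feed 202→25 °C: -813.07 kJ/min
Outlet flows (mol/min): A 27.747, B 65.053
Sensible, products 25→117 °C: 472.88 kJ/min
Q = ΔH = -2792.7 kJ/min = -46.545 kW
Heat removed = 167.56 MJ/h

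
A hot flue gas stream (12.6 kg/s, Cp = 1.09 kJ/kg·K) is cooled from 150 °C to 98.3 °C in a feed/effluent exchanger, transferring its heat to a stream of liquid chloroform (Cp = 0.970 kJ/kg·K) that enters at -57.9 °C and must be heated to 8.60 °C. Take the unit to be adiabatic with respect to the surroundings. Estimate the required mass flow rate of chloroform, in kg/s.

ṁ_c = 11.0 kg/s

Heat released by hot stream: Q = 12.6 × 1.09 × (150 − 98.3) = 710.05 kJ/s
Energy balance on cold side (adiabatic exchanger): Q = ṁ_c·Cp_c·(T_c,out − T_c,in)
ṁ_c = 710.05 / [0.970 × (8.60 − -57.9)] = 11.008 kg/s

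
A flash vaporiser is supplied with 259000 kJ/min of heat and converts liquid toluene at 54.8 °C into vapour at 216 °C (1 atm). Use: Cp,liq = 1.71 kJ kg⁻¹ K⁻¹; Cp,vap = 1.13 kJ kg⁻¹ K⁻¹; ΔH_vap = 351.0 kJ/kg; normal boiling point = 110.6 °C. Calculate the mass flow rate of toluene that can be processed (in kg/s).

Δh = 1.71×(110.6−54.8) + 351.0 + 1.13×(216−110.6) = 565.52 kJ/kg
Q = 259000 kJ/min = 4316.7 kJ/s = 4316.7 kJ/s
ṁ = Q/Δh = 4316.7 / 565.52 = 7.6331 kg/s

ṁ = 7.63 kg/s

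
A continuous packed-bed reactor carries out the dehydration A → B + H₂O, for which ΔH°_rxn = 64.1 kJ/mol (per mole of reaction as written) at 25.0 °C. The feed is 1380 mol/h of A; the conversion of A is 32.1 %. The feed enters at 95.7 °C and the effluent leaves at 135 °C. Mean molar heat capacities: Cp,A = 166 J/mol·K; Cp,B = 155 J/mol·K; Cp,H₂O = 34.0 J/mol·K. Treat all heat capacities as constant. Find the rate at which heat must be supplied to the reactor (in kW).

Q_in = 10.7 kW

Extent of reaction ξ = 0.321 × 1380 = 442.98 mol/h
Reaction term: ξ·ΔH°_rxn = 442.98 × 64.1 = 28395 kJ/h
Sensible, feed 95.7→25 °C: -16196 kJ/h
Outlet flows (mol/h): A 937.02, B 442.98, H₂O 442.98
Sensible, products 25→135 °C: 26320 kJ/h
Q = ΔH = 38519 kJ/h = 10.7 kW
Heat supplied = 10.7 kW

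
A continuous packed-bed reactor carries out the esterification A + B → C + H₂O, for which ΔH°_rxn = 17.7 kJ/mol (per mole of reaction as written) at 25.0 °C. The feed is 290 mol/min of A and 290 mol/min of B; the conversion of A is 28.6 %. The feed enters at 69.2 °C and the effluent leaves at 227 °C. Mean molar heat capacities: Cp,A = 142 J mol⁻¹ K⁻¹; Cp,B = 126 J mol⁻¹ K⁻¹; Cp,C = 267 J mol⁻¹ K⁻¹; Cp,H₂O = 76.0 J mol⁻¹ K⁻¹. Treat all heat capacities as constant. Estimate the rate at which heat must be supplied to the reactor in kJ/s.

Extent of reaction ξ = 0.286 × 290 = 82.94 mol/min
Reaction term: ξ·ΔH°_rxn = 82.94 × 17.7 = 1468 kJ/min
Sensible, feed 69.2→25 °C: -3435.2 kJ/min
Outlet flows (mol/min): A 207.06, B 207.06, C 82.94, H₂O 82.94
Sensible, products 25→227 °C: 16956 kJ/min
Q = ΔH = 14989 kJ/min = 249.81 kW
Heat supplied = 249.81 kJ/s

Q_in = 250 kJ/s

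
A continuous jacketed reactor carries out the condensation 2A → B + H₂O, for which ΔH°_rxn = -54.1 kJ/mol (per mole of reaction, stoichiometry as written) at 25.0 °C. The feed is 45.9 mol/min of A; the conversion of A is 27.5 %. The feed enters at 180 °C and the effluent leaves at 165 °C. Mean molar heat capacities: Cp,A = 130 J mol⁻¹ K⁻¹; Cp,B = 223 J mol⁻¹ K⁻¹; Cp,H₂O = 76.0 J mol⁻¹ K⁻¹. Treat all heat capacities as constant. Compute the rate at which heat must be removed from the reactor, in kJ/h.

Extent of reaction ξ = 0.275 × 45.9 / 2 = 6.3113 mol/min
Reaction term: ξ·ΔH°_rxn = 6.3113 × -54.1 = -341.44 kJ/min
Sensible, feed 180→25 °C: -924.88 kJ/min
Outlet flows (mol/min): A 33.277, B 6.3113, H₂O 6.3113
Sensible, products 25→165 °C: 869.84 kJ/min
Q = ΔH = -396.48 kJ/min = -6.6081 kW
Heat removed = 23789 kJ/h

Q_out = 23800 kJ/h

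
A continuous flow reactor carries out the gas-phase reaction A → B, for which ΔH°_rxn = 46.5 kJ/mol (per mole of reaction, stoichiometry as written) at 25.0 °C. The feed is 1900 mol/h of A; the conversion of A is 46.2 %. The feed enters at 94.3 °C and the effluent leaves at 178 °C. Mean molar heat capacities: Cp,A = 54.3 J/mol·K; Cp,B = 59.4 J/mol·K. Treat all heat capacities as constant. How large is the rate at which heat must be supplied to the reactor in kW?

Extent of reaction ξ = 0.462 × 1900 = 877.8 mol/h
Reaction term: ξ·ΔH°_rxn = 877.8 × 46.5 = 40818 kJ/h
Sensible, feed 94.3→25 °C: -7149.7 kJ/h
Outlet flows (mol/h): A 1022.2, B 877.8
Sensible, products 25→178 °C: 16470 kJ/h
Q = ΔH = 50138 kJ/h = 13.927 kW
Heat supplied = 13.927 kW

Q_in = 13.9 kW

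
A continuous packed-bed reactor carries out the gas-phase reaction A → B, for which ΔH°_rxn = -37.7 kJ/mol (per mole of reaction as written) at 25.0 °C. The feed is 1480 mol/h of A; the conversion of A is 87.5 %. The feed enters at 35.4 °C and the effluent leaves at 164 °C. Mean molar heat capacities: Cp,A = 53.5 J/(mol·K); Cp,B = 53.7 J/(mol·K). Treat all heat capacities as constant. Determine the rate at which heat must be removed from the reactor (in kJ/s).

Q_out = 10.7 kJ/s

Extent of reaction ξ = 0.875 × 1480 = 1295 mol/h
Reaction term: ξ·ΔH°_rxn = 1295 × -37.7 = -48822 kJ/h
Sensible, feed 35.4→25 °C: -823.47 kJ/h
Outlet flows (mol/h): A 185, B 1295
Sensible, products 25→164 °C: 11042 kJ/h
Q = ΔH = -38603 kJ/h = -10.723 kW
Heat removed = 10.723 kJ/s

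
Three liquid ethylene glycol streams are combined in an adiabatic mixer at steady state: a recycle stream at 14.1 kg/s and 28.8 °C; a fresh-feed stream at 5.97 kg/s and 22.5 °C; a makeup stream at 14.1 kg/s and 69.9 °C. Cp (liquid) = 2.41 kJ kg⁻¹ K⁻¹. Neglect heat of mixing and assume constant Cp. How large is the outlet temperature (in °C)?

T_out = 44.7 °C

Adiabatic, steady state ⇒ Σ ṁᵢCp,ᵢ(T_out − Tᵢ) = 0
Σ ṁᵢCp,ᵢTᵢ = 14.1×2.41×28.8 + 5.97×2.41×22.5 + 14.1×2.41×69.9 = 3677.6
Σ ṁᵢCp,ᵢ = 14.1×2.41 + 5.97×2.41 + 14.1×2.41 = 82.35
T_out = 3677.6 / 82.35 = 44.659 °C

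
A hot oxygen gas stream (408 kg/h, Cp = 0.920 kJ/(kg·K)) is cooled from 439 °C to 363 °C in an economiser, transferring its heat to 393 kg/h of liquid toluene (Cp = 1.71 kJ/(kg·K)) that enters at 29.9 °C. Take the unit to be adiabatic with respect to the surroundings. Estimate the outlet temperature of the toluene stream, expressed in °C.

Heat released by hot stream: Q = 408 × 0.920 × (439 − 363) = 28527 kJ/h
Energy balance on cold side (adiabatic exchanger): Q = ṁ_c·Cp_c·(T_c,out − T_c,in)
T_c,out = 29.9 + 28527/(393 × 1.71) = 72.35 °C

T_c,out = 72.3 °C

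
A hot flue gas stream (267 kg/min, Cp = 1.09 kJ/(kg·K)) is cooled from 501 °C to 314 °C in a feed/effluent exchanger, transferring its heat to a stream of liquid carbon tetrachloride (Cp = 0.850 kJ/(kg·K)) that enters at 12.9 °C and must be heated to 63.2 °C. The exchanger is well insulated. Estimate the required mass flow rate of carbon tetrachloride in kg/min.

ṁ_c = 1270 kg/min

Heat released by hot stream: Q = 267 × 1.09 × (501 − 314) = 54423 kJ/min
Energy balance on cold side (adiabatic exchanger): Q = ṁ_c·Cp_c·(T_c,out − T_c,in)
ṁ_c = 54423 / [0.850 × (63.2 − 12.9)] = 1272.9 kg/min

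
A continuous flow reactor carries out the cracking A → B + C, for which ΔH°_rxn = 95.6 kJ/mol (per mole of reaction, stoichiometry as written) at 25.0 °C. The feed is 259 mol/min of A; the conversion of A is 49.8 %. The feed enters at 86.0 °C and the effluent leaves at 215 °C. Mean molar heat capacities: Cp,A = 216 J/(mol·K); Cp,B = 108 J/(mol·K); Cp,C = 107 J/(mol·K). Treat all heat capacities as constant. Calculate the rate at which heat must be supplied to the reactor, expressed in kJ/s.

Extent of reaction ξ = 0.498 × 259 = 128.98 mol/min
Reaction term: ξ·ΔH°_rxn = 128.98 × 95.6 = 12331 kJ/min
Sensible, feed 86.0→25 °C: -3412.6 kJ/min
Outlet flows (mol/min): A 130.02, B 128.98, C 128.98
Sensible, products 25→215 °C: 10605 kJ/min
Q = ΔH = 19523 kJ/min = 325.38 kW
Heat supplied = 325.38 kJ/s

Q_in = 325 kJ/s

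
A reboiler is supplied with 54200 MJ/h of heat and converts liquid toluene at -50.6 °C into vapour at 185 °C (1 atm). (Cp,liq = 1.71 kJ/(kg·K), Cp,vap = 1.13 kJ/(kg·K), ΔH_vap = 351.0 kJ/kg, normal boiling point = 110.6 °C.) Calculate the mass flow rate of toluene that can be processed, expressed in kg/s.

Δh = 1.71×(110.6−-50.6) + 351.0 + 1.13×(185−110.6) = 710.72 kJ/kg
Q = 54200 MJ/h = 15056 kJ/s = 15056 kJ/s
ṁ = Q/Δh = 15056 / 710.72 = 21.183 kg/s

ṁ = 21.2 kg/s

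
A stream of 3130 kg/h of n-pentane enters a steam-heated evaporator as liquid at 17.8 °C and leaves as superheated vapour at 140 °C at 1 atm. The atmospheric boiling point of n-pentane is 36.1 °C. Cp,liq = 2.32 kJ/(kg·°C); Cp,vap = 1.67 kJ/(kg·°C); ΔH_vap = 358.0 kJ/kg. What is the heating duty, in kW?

Q = 499 kW

liquid 17.8→36.1 °C: 42.456 kJ/kg
vaporisation at 36.1 °C: 358 kJ/kg
vapour 36.1→140 °C: 173.51 kJ/kg
Δh = 42.456 + 358 + 173.51 = 573.97 kJ/kg
Q = ṁ·Δh = 3130 kg/h × 573.97 kJ/kg = 1.7965e+06 kJ/h
|Q| = 499.03 kW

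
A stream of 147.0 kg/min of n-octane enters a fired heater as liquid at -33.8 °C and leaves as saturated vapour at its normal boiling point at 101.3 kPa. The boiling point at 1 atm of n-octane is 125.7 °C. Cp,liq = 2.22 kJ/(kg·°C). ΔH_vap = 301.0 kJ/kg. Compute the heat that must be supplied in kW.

Q = 1600 kW

liquid -33.8→125.7 °C: 354.09 kJ/kg
vaporisation at 125.7 °C: 301 kJ/kg
Δh = 354.09 + 301 = 655.09 kJ/kg
Q = ṁ·Δh = 147.0 kg/min × 655.09 kJ/kg = 96298 kJ/min
|Q| = 1605 kW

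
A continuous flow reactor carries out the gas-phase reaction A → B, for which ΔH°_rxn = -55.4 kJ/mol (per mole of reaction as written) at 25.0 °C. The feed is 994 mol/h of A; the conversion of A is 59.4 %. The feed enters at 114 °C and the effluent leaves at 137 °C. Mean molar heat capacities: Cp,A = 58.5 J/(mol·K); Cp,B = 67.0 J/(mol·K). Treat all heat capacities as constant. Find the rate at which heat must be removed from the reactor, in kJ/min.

Q_out = 514 kJ/min

Extent of reaction ξ = 0.594 × 994 = 590.44 mol/h
Reaction term: ξ·ΔH°_rxn = 590.44 × -55.4 = -32710 kJ/h
Sensible, feed 114→25 °C: -5175.3 kJ/h
Outlet flows (mol/h): A 403.56, B 590.44
Sensible, products 25→137 °C: 7074.8 kJ/h
Q = ΔH = -30811 kJ/h = -8.5585 kW
Heat removed = 513.51 kJ/min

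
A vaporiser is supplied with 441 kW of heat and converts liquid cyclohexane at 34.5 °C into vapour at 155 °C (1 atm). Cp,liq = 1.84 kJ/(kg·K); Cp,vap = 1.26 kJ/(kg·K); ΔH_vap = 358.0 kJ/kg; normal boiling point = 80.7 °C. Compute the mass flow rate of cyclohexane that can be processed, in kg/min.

Δh = 1.84×(80.7−34.5) + 358.0 + 1.26×(155−80.7) = 536.63 kJ/kg
Q = 441 kW = 441 kJ/s = 26460 kJ/min
ṁ = Q/Δh = 26460 / 536.63 = 49.308 kg/min

ṁ = 49.3 kg/min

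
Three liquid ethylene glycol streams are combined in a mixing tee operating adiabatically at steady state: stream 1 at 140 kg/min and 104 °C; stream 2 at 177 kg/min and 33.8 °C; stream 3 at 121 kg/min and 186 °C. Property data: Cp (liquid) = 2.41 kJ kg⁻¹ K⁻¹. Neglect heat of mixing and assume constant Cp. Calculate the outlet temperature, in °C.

No heat crosses the boundary, so H_out = H_in.
Σ ṁᵢCp,ᵢTᵢ = 140×2.41×104 + 177×2.41×33.8 + 121×2.41×186 = 103750
Σ ṁᵢCp,ᵢ = 140×2.41 + 177×2.41 + 121×2.41 = 1055.6
T_out = 103750 / 1055.6 = 98.284 °C

T_out = 98.3 °C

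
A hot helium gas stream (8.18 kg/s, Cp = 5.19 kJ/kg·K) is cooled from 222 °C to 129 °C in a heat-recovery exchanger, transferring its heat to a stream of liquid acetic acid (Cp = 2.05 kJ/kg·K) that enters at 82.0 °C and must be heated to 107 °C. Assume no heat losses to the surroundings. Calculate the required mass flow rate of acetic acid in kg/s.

Heat released by hot stream: Q = 8.18 × 5.19 × (222 − 129) = 3948.2 kJ/s
Energy balance on cold side (adiabatic exchanger): Q = ṁ_c·Cp_c·(T_c,out − T_c,in)
ṁ_c = 3948.2 / [2.05 × (107 − 82.0)] = 77.039 kg/s

ṁ_c = 77.0 kg/s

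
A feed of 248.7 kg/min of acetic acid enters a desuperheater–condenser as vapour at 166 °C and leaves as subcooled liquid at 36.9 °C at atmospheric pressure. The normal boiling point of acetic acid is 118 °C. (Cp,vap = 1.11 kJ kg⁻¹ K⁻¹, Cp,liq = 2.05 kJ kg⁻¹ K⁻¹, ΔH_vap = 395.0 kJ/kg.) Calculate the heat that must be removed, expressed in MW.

Q_c = 2.55 MW

vapour 166→118 °C: -53.28 kJ/kg
condensation at 118 °C: -395 kJ/kg
liquid 118→36.9 °C: -166.25 kJ/kg
Δh = -53.28 + -395 + -166.25 = -614.53 kJ/kg
Q = ṁ·Δh = 248.7 kg/min × -614.53 kJ/kg = -152830 kJ/min
|Q| = 2547.2 kW = 2.5472 MW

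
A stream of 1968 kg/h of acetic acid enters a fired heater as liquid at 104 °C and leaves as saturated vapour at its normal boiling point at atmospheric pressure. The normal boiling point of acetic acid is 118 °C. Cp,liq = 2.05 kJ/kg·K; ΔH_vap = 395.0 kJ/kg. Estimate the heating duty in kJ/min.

liquid 104→118 °C: 28.7 kJ/kg
vaporisation at 118 °C: 395 kJ/kg
Δh = 28.7 + 395 = 423.7 kJ/kg
Q = ṁ·Δh = 1968 kg/h × 423.7 kJ/kg = 833840 kJ/h
|Q| = 231.62 kW = 13897 kJ/min

Q = 13900 kJ/min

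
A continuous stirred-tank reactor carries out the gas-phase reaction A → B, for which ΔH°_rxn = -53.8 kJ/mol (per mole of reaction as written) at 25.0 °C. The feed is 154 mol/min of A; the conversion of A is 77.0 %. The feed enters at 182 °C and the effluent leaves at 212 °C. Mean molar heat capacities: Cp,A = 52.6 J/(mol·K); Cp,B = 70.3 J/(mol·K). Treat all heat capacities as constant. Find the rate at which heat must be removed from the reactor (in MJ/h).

Extent of reaction ξ = 0.770 × 154 = 118.58 mol/min
Reaction term: ξ·ΔH°_rxn = 118.58 × -53.8 = -6379.6 kJ/min
Sensible, feed 182→25 °C: -1271.8 kJ/min
Outlet flows (mol/min): A 35.42, B 118.58
Sensible, products 25→212 °C: 1907.3 kJ/min
Q = ΔH = -5744.1 kJ/min = -95.735 kW
Heat removed = 344.65 MJ/h

Q_out = 345 MJ/h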